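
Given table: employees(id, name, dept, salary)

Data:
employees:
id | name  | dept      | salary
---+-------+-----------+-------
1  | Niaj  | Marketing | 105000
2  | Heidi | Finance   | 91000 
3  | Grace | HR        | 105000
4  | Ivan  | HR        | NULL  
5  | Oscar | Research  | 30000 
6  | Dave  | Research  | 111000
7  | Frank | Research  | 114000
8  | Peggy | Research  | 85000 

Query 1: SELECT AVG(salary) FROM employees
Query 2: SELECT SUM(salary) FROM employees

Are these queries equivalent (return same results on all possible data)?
No, not equivalent

Query 1 returns: [(91571.42857142857,)]
Query 2 returns: [(641000,)]

Reason: AVG vs SUM give different aggregate values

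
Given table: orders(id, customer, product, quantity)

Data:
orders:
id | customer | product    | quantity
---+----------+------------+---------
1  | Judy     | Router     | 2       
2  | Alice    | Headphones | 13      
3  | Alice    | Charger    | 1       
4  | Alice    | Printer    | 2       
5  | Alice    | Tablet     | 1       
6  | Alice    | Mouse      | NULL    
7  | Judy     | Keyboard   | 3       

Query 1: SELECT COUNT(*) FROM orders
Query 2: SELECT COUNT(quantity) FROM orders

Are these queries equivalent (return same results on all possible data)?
No, not equivalent

Query 1 returns: [(7,)]
Query 2 returns: [(6,)]

Reason: COUNT(*) includes NULLs, COUNT(column) excludes them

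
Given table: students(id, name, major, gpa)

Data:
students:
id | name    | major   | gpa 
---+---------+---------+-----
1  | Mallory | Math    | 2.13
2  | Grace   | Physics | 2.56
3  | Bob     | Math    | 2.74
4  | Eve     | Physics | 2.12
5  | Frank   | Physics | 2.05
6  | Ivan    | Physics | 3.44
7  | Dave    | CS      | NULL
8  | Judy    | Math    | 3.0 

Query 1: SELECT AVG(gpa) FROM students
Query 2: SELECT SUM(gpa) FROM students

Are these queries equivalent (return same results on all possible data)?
No, not equivalent

Query 1 returns: [(2.577142857142857,)]
Query 2 returns: [(18.04,)]

Reason: AVG vs SUM give different aggregate values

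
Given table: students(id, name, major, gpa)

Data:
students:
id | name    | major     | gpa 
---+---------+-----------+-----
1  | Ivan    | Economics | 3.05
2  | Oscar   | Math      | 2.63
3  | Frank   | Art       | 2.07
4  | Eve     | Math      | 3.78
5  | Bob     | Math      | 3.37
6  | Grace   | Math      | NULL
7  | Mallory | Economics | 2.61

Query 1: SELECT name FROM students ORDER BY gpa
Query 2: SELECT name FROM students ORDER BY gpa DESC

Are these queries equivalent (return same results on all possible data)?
No, not equivalent

Query 1 returns: [('Grace',), ('Frank',), ('Mallory',), ('Oscar',), ('Ivan',), ('Bob',), ('Eve',)]
Query 2 returns: [('Eve',), ('Bob',), ('Ivan',), ('Oscar',), ('Mallory',), ('Frank',), ('Grace',)]

Reason: ASC vs DESC gives opposite ordering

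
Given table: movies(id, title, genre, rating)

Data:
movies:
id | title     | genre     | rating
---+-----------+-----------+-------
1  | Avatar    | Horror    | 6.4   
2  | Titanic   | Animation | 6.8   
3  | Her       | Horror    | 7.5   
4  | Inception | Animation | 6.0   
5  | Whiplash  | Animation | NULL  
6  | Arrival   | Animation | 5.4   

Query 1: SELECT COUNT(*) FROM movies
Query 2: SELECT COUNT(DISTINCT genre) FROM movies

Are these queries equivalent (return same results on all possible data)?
No, not equivalent

Query 1 returns: [(6,)]
Query 2 returns: [(2,)]

Reason: COUNT(*) counts rows, COUNT(DISTINCT genre) counts unique genres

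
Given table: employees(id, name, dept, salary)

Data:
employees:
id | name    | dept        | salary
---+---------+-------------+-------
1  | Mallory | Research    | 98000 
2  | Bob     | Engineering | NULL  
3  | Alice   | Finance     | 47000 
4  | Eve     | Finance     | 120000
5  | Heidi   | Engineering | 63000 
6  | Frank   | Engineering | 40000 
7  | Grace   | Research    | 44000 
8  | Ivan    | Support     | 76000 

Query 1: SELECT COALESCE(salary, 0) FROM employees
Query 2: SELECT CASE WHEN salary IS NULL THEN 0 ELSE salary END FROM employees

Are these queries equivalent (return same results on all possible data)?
Yes, equivalent

Both queries return: [(0,), (40000,), (44000,), (47000,), (63000,), (76000,), (98000,), (120000,)]

Reason: COALESCE vs CASE for NULL handling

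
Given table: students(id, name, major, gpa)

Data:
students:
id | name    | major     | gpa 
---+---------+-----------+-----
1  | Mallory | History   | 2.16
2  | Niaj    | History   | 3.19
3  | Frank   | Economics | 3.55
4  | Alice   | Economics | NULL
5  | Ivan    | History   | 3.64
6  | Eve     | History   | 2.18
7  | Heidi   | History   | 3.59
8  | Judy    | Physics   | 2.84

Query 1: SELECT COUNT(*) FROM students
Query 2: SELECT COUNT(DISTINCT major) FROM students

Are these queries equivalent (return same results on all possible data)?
No, not equivalent

Query 1 returns: [(8,)]
Query 2 returns: [(3,)]

Reason: COUNT(*) counts rows, COUNT(DISTINCT major) counts unique majors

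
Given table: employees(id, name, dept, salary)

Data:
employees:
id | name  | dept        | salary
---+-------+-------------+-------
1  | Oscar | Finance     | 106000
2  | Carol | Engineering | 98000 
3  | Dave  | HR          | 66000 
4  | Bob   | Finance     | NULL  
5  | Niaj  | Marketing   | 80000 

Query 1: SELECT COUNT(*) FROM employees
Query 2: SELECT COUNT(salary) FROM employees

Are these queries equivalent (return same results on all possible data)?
No, not equivalent

Query 1 returns: [(5,)]
Query 2 returns: [(4,)]

Reason: COUNT(*) includes NULLs, COUNT(column) excludes them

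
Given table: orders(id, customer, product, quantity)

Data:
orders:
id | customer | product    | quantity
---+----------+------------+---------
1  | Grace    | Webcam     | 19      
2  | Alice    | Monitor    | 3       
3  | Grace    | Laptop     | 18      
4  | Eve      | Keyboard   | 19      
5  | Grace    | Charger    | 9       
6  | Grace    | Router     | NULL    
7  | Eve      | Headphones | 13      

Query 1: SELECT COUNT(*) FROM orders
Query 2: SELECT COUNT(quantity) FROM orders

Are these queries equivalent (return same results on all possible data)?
No, not equivalent

Query 1 returns: [(7,)]
Query 2 returns: [(6,)]

Reason: COUNT(*) includes NULLs, COUNT(column) excludes them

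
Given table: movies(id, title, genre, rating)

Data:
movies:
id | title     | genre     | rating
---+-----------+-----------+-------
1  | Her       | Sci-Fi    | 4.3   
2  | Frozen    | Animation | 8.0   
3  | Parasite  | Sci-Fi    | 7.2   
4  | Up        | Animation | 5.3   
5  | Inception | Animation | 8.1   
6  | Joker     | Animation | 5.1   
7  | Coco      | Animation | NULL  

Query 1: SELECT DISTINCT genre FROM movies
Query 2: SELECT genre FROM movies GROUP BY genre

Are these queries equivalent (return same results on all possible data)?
Yes, equivalent

Both queries return: [('Animation',), ('Sci-Fi',)]

Reason: Both get unique genres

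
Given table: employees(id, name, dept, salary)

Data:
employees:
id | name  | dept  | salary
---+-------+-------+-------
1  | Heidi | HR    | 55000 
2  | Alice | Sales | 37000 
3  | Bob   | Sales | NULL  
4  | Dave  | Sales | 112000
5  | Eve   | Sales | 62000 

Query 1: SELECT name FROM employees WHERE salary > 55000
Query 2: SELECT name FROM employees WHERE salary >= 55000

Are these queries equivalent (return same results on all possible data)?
No, not equivalent

Query 1 returns: [('Dave',), ('Eve',)]
Query 2 returns: [('Heidi',), ('Dave',), ('Eve',)]

Reason: > vs >= gives different results when salary = 55000 exists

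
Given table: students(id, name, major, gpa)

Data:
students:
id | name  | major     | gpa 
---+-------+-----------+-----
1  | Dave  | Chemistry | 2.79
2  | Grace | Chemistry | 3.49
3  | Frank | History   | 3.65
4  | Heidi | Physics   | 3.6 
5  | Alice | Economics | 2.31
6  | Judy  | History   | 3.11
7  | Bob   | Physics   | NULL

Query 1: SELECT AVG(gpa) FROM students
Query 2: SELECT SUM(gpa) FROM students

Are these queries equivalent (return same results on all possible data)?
No, not equivalent

Query 1 returns: [(3.158333333333333,)]
Query 2 returns: [(18.95,)]

Reason: AVG vs SUM give different aggregate values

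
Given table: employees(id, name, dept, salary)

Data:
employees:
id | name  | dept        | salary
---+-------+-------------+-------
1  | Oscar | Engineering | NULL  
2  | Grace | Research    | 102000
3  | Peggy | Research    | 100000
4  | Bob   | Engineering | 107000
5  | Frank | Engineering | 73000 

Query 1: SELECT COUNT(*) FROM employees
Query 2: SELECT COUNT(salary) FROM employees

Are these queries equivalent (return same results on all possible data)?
No, not equivalent

Query 1 returns: [(5,)]
Query 2 returns: [(4,)]

Reason: COUNT(*) includes NULLs, COUNT(column) excludes them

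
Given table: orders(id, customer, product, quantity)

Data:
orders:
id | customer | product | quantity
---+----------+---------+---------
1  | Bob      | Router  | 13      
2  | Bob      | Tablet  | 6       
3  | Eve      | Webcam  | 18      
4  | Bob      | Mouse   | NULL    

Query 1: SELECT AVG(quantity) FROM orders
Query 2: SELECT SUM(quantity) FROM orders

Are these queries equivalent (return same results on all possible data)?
No, not equivalent

Query 1 returns: [(12.333333333333334,)]
Query 2 returns: [(37,)]

Reason: AVG vs SUM give different aggregate values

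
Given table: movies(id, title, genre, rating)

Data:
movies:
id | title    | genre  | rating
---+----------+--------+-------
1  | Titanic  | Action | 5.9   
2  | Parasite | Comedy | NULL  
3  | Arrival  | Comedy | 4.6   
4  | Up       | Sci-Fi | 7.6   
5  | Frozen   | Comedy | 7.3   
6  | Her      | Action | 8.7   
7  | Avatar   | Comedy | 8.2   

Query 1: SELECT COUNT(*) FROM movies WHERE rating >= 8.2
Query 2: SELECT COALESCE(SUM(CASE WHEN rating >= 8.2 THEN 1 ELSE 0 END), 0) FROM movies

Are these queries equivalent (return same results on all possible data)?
Yes, equivalent

Both queries return: [(2,)]

Reason: COUNT with WHERE vs conditional SUM (COALESCE handles empty-table NULL)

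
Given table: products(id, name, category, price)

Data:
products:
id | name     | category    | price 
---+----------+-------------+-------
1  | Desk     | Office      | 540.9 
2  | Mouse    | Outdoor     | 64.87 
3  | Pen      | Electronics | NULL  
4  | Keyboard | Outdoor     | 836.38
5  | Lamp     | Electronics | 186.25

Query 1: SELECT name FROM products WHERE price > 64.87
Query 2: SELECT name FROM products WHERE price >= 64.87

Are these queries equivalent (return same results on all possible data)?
No, not equivalent

Query 1 returns: [('Desk',), ('Keyboard',), ('Lamp',)]
Query 2 returns: [('Desk',), ('Mouse',), ('Keyboard',), ('Lamp',)]

Reason: > vs >= gives different results when price = 64.87 exists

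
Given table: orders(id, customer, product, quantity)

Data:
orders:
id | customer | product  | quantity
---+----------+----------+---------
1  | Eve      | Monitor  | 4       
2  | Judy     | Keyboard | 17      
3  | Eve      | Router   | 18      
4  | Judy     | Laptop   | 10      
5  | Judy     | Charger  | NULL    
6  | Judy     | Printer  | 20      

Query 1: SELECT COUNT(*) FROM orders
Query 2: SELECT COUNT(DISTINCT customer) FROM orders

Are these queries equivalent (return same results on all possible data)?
No, not equivalent

Query 1 returns: [(6,)]
Query 2 returns: [(2,)]

Reason: COUNT(*) counts rows, COUNT(DISTINCT customer) counts unique customers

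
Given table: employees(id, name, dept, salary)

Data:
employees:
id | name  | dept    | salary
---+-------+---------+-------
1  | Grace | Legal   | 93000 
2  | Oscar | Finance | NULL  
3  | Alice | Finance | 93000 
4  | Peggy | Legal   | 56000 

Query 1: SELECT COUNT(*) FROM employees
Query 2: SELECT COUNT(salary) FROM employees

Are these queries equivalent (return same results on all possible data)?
No, not equivalent

Query 1 returns: [(4,)]
Query 2 returns: [(3,)]

Reason: COUNT(*) includes NULLs, COUNT(column) excludes them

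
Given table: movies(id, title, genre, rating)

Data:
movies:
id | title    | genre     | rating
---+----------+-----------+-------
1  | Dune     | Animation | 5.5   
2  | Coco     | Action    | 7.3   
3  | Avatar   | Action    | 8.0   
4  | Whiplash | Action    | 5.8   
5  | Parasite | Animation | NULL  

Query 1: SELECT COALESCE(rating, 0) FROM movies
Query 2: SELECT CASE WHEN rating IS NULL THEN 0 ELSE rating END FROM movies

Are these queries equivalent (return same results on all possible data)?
Yes, equivalent

Both queries return: [(0,), (5.5,), (5.8,), (7.3,), (8.0,)]

Reason: COALESCE vs CASE for NULL handling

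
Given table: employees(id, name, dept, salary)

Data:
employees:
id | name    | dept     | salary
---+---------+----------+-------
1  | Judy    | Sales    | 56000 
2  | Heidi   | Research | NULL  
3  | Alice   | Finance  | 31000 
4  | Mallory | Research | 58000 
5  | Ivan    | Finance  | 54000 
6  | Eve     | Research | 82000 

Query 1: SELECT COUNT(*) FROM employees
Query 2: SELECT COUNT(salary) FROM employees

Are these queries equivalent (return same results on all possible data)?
No, not equivalent

Query 1 returns: [(6,)]
Query 2 returns: [(5,)]

Reason: COUNT(*) includes NULLs, COUNT(column) excludes them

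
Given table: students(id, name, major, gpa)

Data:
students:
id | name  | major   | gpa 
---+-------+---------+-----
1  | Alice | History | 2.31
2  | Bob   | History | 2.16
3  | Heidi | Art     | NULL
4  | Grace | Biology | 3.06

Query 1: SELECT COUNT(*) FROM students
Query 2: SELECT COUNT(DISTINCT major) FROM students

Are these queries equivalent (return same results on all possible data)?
No, not equivalent

Query 1 returns: [(4,)]
Query 2 returns: [(3,)]

Reason: COUNT(*) counts rows, COUNT(DISTINCT major) counts unique majors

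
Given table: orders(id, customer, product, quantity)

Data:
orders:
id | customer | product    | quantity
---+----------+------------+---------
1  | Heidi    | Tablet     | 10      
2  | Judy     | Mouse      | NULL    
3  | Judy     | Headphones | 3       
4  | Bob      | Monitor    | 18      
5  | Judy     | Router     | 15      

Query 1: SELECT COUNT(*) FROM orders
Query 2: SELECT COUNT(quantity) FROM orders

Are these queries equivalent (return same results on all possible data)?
No, not equivalent

Query 1 returns: [(5,)]
Query 2 returns: [(4,)]

Reason: COUNT(*) includes NULLs, COUNT(column) excludes them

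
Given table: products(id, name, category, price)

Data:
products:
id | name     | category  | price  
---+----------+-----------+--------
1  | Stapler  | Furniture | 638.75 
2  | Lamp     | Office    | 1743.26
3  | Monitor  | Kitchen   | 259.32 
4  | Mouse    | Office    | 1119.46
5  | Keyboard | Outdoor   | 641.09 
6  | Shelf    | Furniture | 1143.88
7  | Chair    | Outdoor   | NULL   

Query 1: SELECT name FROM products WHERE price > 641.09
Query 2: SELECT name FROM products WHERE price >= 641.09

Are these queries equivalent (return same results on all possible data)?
No, not equivalent

Query 1 returns: [('Lamp',), ('Mouse',), ('Shelf',)]
Query 2 returns: [('Lamp',), ('Mouse',), ('Keyboard',), ('Shelf',)]

Reason: > vs >= gives different results when price = 641.09 exists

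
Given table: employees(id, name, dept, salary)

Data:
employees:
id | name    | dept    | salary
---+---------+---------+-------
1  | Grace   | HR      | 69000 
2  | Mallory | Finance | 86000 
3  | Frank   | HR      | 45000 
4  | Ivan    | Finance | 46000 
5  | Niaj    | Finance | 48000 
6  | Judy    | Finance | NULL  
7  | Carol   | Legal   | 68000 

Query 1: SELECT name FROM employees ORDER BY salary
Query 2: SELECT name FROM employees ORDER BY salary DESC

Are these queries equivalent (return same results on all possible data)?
No, not equivalent

Query 1 returns: [('Judy',), ('Frank',), ('Ivan',), ('Niaj',), ('Carol',), ('Grace',), ('Mallory',)]
Query 2 returns: [('Mallory',), ('Grace',), ('Carol',), ('Niaj',), ('Ivan',), ('Frank',), ('Judy',)]

Reason: ASC vs DESC gives opposite ordering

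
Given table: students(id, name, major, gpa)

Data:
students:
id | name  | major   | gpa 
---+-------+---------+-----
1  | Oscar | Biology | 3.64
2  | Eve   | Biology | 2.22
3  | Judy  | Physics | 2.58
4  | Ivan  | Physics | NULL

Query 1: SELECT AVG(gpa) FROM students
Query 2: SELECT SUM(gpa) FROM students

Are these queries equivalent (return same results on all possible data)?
No, not equivalent

Query 1 returns: [(2.813333333333334,)]
Query 2 returns: [(8.440000000000001,)]

Reason: AVG vs SUM give different aggregate values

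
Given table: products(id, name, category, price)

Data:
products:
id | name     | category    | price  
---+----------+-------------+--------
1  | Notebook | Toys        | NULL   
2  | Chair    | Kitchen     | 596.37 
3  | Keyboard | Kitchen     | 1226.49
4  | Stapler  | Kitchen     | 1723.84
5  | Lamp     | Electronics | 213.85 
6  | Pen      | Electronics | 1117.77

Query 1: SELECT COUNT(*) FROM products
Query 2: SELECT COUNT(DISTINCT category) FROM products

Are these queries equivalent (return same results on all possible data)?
No, not equivalent

Query 1 returns: [(6,)]
Query 2 returns: [(3,)]

Reason: COUNT(*) counts rows, COUNT(DISTINCT category) counts unique categorys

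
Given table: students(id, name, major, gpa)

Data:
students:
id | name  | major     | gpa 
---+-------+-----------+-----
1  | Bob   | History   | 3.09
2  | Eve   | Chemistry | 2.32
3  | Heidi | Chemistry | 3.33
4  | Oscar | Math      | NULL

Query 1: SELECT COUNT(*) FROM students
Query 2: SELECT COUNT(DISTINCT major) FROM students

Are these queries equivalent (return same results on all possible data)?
No, not equivalent

Query 1 returns: [(4,)]
Query 2 returns: [(3,)]

Reason: COUNT(*) counts rows, COUNT(DISTINCT major) counts unique majors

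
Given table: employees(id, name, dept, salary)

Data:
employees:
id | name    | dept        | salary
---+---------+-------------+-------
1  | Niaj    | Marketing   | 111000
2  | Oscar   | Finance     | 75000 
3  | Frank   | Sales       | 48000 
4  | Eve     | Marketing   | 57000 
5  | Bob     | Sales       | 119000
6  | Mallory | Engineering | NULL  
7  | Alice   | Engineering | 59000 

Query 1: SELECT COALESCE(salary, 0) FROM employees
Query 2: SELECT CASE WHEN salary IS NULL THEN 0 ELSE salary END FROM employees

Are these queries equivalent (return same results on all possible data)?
Yes, equivalent

Both queries return: [(0,), (48000,), (57000,), (59000,), (75000,), (111000,), (119000,)]

Reason: COALESCE vs CASE for NULL handling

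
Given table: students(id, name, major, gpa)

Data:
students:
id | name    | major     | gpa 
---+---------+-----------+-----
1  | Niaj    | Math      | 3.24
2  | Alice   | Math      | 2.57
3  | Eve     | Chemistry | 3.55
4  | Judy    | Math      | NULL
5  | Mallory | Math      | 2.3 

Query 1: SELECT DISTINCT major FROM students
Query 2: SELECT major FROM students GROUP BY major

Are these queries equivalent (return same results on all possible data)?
Yes, equivalent

Both queries return: [('Chemistry',), ('Math',)]

Reason: Both get unique majors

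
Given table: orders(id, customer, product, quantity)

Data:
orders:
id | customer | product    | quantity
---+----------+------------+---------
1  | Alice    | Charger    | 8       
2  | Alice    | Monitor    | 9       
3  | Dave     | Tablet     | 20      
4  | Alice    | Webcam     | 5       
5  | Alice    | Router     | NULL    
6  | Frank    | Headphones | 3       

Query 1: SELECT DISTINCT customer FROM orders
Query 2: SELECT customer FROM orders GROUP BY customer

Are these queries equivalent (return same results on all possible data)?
Yes, equivalent

Both queries return: [('Alice',), ('Dave',), ('Frank',)]

Reason: Both get unique customers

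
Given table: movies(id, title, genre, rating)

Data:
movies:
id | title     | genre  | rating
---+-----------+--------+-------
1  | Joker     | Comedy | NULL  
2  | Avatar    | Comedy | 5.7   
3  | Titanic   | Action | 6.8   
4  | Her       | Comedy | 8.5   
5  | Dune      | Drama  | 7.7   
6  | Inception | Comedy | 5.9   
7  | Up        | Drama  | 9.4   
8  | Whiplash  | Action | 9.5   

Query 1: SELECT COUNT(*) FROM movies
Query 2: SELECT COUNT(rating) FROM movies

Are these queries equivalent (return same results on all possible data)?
No, not equivalent

Query 1 returns: [(8,)]
Query 2 returns: [(7,)]

Reason: COUNT(*) includes NULLs, COUNT(column) excludes them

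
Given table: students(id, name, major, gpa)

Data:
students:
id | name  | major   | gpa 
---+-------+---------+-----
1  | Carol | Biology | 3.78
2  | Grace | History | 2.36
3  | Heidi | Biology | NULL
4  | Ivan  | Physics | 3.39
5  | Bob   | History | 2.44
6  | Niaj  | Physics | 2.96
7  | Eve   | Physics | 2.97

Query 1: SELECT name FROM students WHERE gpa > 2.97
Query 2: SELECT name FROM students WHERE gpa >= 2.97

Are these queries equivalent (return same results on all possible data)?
No, not equivalent

Query 1 returns: [('Carol',), ('Ivan',)]
Query 2 returns: [('Carol',), ('Ivan',), ('Eve',)]

Reason: > vs >= gives different results when gpa = 2.97 exists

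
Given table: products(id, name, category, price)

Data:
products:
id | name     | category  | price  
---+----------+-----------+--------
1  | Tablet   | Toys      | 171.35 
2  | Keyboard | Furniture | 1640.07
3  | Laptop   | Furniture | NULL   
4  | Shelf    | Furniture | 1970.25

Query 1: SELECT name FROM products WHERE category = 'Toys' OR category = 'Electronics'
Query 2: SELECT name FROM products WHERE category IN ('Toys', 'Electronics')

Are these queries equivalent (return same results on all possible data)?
Yes, equivalent

Both queries return: [('Tablet',)]

Reason: OR vs IN are equivalent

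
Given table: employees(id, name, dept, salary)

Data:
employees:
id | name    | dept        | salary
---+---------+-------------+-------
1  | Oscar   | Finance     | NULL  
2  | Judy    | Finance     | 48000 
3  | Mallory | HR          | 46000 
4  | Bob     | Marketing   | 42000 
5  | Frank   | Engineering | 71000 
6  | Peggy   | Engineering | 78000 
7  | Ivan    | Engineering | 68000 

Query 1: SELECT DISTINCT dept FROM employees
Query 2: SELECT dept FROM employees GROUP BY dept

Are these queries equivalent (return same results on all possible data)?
Yes, equivalent

Both queries return: [('Engineering',), ('Finance',), ('HR',), ('Marketing',)]

Reason: Both get unique depts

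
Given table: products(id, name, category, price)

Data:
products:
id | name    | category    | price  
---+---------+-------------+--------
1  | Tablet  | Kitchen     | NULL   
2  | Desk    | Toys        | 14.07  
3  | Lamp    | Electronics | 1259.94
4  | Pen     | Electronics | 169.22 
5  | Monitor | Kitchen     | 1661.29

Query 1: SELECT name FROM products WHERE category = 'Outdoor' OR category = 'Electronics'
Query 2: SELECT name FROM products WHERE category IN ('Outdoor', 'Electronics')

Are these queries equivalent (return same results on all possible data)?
Yes, equivalent

Both queries return: [('Lamp',), ('Pen',)]

Reason: OR vs IN are equivalent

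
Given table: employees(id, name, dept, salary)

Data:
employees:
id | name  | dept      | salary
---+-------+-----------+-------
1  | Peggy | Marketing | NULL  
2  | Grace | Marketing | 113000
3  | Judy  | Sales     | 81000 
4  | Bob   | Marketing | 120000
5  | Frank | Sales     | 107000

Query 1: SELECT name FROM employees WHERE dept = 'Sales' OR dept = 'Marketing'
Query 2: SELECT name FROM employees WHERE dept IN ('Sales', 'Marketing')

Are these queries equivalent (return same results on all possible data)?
Yes, equivalent

Both queries return: [('Bob',), ('Frank',), ('Grace',), ('Judy',), ('Peggy',)]

Reason: OR vs IN are equivalent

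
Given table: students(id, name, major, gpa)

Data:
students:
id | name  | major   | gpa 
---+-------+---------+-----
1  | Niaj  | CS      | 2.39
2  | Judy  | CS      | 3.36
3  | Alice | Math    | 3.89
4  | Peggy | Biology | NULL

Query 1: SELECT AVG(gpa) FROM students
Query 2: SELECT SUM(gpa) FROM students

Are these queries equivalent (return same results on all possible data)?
No, not equivalent

Query 1 returns: [(3.2133333333333334,)]
Query 2 returns: [(9.64,)]

Reason: AVG vs SUM give different aggregate values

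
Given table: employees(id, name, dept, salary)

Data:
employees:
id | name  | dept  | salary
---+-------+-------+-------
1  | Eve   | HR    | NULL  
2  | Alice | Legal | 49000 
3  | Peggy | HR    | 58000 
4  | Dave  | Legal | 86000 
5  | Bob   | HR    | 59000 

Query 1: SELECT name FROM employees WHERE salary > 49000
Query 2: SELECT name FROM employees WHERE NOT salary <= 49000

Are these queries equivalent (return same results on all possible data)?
Yes, equivalent

Both queries return: [('Bob',), ('Dave',), ('Peggy',)]

Reason: Both filter salary > 49000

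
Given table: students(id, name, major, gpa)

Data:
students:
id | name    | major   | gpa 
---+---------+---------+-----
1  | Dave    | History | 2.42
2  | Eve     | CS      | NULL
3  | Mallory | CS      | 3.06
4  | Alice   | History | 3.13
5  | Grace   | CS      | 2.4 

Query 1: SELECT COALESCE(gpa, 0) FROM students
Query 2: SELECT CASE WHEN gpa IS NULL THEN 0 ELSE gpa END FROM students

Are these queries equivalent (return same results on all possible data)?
Yes, equivalent

Both queries return: [(0,), (2.4,), (2.42,), (3.06,), (3.13,)]

Reason: COALESCE vs CASE for NULL handling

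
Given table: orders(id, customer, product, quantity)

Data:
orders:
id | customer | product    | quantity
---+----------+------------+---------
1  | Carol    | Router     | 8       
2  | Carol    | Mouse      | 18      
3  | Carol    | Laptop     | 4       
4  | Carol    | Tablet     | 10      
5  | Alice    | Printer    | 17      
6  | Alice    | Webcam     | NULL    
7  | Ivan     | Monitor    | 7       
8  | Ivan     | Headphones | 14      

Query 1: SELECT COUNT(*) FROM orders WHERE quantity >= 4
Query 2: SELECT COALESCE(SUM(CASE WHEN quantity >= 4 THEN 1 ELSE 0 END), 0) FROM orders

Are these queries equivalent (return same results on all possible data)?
Yes, equivalent

Both queries return: [(7,)]

Reason: COUNT with WHERE vs conditional SUM (COALESCE handles empty-table NULL)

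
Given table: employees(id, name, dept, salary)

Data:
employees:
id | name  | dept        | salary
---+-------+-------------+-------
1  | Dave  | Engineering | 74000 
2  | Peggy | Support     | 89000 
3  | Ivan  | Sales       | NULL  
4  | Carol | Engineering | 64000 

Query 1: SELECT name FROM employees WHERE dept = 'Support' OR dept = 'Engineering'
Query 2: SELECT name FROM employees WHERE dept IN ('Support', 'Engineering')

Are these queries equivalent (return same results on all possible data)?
Yes, equivalent

Both queries return: [('Carol',), ('Dave',), ('Peggy',)]

Reason: OR vs IN are equivalent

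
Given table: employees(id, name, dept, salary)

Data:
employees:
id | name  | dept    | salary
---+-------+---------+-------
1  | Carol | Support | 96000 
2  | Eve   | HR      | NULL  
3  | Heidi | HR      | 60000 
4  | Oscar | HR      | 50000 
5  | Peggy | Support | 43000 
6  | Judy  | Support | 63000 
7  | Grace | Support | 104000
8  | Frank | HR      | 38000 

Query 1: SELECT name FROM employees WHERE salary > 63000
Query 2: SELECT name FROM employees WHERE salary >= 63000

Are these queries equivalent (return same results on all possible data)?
No, not equivalent

Query 1 returns: [('Carol',), ('Grace',)]
Query 2 returns: [('Carol',), ('Judy',), ('Grace',)]

Reason: > vs >= gives different results when salary = 63000 exists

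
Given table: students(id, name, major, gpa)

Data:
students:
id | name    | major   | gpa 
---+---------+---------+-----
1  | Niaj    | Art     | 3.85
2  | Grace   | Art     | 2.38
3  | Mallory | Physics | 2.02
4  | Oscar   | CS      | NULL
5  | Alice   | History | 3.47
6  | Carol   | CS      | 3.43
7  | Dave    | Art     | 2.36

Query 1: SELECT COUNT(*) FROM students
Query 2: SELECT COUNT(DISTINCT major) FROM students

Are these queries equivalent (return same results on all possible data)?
No, not equivalent

Query 1 returns: [(7,)]
Query 2 returns: [(4,)]

Reason: COUNT(*) counts rows, COUNT(DISTINCT major) counts unique majors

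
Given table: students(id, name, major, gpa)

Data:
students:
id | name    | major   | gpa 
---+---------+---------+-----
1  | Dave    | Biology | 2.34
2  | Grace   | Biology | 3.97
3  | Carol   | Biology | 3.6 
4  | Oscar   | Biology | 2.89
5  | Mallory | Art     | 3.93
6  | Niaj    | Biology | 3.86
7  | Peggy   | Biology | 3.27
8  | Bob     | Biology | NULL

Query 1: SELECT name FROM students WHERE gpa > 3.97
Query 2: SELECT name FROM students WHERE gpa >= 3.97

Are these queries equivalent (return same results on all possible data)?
No, not equivalent

Query 1 returns: []
Query 2 returns: [('Grace',)]

Reason: > vs >= gives different results when gpa = 3.97 exists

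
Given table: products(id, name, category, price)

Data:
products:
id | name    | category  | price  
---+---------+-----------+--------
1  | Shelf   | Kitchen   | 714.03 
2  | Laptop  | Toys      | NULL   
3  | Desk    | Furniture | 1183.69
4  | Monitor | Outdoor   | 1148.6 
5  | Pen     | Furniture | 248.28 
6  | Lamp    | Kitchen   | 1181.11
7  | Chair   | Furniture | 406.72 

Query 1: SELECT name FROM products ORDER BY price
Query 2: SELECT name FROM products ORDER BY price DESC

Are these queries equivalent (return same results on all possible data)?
No, not equivalent

Query 1 returns: [('Laptop',), ('Pen',), ('Chair',), ('Shelf',), ('Monitor',), ('Lamp',), ('Desk',)]
Query 2 returns: [('Desk',), ('Lamp',), ('Monitor',), ('Shelf',), ('Chair',), ('Pen',), ('Laptop',)]

Reason: ASC vs DESC gives opposite ordering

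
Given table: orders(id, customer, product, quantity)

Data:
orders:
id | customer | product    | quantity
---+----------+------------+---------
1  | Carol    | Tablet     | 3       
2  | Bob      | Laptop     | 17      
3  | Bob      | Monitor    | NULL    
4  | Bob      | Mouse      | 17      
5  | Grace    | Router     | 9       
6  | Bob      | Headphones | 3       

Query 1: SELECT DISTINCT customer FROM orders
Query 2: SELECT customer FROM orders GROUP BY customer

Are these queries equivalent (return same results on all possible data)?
Yes, equivalent

Both queries return: [('Bob',), ('Carol',), ('Grace',)]

Reason: Both get unique customers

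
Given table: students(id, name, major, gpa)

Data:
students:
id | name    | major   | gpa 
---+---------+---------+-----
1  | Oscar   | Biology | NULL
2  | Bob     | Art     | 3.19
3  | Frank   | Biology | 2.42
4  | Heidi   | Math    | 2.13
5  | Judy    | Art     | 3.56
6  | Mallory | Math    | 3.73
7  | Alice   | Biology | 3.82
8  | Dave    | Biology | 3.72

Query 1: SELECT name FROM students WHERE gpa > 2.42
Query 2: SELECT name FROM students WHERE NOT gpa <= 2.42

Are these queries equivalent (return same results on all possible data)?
Yes, equivalent

Both queries return: [('Alice',), ('Bob',), ('Dave',), ('Judy',), ('Mallory',)]

Reason: Both filter gpa > 2.42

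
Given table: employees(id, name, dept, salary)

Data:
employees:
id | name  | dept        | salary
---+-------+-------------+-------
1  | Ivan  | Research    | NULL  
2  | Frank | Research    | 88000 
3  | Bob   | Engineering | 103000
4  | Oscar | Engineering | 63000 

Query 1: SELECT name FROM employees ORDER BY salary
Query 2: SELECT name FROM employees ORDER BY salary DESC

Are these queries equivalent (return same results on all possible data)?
No, not equivalent

Query 1 returns: [('Ivan',), ('Oscar',), ('Frank',), ('Bob',)]
Query 2 returns: [('Bob',), ('Frank',), ('Oscar',), ('Ivan',)]

Reason: ASC vs DESC gives opposite ordering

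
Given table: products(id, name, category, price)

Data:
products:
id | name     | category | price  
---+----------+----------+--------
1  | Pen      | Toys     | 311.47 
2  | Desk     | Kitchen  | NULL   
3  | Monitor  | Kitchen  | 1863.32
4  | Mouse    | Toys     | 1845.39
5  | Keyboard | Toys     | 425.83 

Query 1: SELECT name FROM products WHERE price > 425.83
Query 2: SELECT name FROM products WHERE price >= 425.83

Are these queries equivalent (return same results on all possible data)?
No, not equivalent

Query 1 returns: [('Monitor',), ('Mouse',)]
Query 2 returns: [('Monitor',), ('Mouse',), ('Keyboard',)]

Reason: > vs >= gives different results when price = 425.83 exists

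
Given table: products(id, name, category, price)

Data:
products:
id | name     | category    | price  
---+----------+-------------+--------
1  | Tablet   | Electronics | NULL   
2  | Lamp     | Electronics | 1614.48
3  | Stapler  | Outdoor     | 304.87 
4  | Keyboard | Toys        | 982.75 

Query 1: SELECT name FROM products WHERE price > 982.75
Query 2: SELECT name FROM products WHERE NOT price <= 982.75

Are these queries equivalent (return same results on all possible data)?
Yes, equivalent

Both queries return: [('Lamp',)]

Reason: Both filter price > 982.75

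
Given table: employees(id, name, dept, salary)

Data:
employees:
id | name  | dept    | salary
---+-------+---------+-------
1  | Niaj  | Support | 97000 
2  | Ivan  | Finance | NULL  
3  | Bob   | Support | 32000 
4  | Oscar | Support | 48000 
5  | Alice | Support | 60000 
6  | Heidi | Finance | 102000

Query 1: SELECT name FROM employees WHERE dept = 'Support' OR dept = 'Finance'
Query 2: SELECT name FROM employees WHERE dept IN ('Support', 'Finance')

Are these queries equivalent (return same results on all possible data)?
Yes, equivalent

Both queries return: [('Alice',), ('Bob',), ('Heidi',), ('Ivan',), ('Niaj',), ('Oscar',)]

Reason: OR vs IN are equivalent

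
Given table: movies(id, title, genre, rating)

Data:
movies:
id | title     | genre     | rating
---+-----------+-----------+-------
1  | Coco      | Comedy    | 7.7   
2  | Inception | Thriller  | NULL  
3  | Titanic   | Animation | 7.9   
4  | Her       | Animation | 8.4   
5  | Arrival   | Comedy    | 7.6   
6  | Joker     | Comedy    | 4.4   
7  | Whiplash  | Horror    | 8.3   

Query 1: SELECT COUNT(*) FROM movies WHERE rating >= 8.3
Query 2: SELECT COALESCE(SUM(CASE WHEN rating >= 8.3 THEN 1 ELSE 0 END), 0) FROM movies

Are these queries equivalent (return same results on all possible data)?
Yes, equivalent

Both queries return: [(2,)]

Reason: COUNT with WHERE vs conditional SUM (COALESCE handles empty-table NULL)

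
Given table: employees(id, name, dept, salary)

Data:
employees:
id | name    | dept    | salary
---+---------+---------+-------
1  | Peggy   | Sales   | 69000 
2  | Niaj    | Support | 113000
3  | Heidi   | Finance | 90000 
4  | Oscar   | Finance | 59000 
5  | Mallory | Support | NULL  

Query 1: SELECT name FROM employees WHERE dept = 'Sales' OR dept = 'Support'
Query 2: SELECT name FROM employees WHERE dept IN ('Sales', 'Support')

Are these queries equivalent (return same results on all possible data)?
Yes, equivalent

Both queries return: [('Mallory',), ('Niaj',), ('Peggy',)]

Reason: OR vs IN are equivalent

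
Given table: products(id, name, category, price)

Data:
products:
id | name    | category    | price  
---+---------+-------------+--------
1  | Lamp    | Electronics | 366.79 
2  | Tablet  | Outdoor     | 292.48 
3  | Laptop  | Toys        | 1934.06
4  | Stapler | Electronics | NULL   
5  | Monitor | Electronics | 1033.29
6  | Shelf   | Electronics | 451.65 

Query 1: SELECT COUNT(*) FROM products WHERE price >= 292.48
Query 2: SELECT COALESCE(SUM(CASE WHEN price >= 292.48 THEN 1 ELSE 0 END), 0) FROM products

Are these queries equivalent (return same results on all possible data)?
Yes, equivalent

Both queries return: [(5,)]

Reason: COUNT with WHERE vs conditional SUM (COALESCE handles empty-table NULL)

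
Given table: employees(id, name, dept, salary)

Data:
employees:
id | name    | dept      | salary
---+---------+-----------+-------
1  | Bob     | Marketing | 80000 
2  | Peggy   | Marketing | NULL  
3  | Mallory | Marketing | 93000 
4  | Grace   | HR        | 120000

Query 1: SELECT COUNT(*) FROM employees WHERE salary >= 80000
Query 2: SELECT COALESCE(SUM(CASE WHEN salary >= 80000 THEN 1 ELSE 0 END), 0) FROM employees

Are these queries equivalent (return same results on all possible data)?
Yes, equivalent

Both queries return: [(3,)]

Reason: COUNT with WHERE vs conditional SUM (COALESCE handles empty-table NULL)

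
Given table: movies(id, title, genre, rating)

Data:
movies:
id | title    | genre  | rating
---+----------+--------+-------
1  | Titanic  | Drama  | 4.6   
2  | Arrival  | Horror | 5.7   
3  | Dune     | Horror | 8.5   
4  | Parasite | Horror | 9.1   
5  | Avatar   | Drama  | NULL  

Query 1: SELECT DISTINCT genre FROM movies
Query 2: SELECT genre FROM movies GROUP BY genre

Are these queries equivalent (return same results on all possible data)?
Yes, equivalent

Both queries return: [('Drama',), ('Horror',)]

Reason: Both get unique genres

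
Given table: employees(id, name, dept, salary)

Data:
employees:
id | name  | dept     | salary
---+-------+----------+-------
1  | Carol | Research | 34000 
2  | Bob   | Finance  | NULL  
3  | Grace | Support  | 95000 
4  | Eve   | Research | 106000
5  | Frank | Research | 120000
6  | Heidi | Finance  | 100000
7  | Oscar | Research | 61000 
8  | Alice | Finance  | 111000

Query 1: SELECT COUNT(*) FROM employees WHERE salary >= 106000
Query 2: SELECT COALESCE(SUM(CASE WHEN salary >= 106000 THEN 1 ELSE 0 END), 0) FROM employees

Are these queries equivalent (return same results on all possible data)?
Yes, equivalent

Both queries return: [(3,)]

Reason: COUNT with WHERE vs conditional SUM (COALESCE handles empty-table NULL)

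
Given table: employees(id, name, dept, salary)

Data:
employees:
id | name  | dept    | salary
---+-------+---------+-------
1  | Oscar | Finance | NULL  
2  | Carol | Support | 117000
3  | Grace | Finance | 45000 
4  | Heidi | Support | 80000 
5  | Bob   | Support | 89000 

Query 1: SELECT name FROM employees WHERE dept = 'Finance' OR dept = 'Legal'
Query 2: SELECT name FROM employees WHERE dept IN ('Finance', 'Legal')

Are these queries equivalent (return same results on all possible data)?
Yes, equivalent

Both queries return: [('Grace',), ('Oscar',)]

Reason: OR vs IN are equivalent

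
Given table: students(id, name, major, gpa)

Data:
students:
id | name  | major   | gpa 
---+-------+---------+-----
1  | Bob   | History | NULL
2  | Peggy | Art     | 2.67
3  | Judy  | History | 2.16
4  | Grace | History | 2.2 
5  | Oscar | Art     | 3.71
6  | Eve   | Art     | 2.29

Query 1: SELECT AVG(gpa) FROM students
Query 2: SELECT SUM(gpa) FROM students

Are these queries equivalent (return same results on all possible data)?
No, not equivalent

Query 1 returns: [(2.6060000000000003,)]
Query 2 returns: [(13.030000000000001,)]

Reason: AVG vs SUM give different aggregate values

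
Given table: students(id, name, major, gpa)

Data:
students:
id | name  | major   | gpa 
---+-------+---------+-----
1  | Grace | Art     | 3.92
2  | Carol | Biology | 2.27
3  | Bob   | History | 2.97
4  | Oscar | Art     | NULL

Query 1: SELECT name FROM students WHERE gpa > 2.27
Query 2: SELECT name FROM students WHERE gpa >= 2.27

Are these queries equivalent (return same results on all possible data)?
No, not equivalent

Query 1 returns: [('Grace',), ('Bob',)]
Query 2 returns: [('Grace',), ('Carol',), ('Bob',)]

Reason: > vs >= gives different results when gpa = 2.27 exists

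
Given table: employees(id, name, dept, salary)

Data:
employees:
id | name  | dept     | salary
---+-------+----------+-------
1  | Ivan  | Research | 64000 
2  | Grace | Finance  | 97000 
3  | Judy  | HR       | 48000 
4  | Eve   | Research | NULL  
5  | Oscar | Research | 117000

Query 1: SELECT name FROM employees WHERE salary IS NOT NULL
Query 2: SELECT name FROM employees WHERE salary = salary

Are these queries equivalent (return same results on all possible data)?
Yes, equivalent

Both queries return: [('Grace',), ('Ivan',), ('Judy',), ('Oscar',)]

Reason: IS NOT NULL vs self-equality (both exclude NULLs)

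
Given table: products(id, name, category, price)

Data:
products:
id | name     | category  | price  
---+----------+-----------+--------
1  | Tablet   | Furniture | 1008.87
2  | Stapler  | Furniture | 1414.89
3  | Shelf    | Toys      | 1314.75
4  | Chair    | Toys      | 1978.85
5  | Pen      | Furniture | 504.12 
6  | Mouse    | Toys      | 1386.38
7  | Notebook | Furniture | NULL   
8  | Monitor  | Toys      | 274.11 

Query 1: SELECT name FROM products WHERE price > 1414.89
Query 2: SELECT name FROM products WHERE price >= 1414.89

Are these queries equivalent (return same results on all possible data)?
No, not equivalent

Query 1 returns: [('Chair',)]
Query 2 returns: [('Stapler',), ('Chair',)]

Reason: > vs >= gives different results when price = 1414.89 exists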